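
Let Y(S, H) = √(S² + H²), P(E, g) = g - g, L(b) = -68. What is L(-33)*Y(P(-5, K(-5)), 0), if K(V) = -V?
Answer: 0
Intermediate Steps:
P(E, g) = 0
Y(S, H) = √(H² + S²)
L(-33)*Y(P(-5, K(-5)), 0) = -68*√(0² + 0²) = -68*√(0 + 0) = -68*√0 = -68*0 = 0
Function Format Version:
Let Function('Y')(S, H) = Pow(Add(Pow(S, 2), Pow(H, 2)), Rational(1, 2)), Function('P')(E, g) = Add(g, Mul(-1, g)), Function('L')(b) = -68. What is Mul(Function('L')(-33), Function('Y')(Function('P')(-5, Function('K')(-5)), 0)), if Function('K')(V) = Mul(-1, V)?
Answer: 0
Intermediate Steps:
Function('P')(E, g) = 0
Function('Y')(S, H) = Pow(Add(Pow(H, 2), Pow(S, 2)), Rational(1, 2))
Mul(Function('L')(-33), Function('Y')(Function('P')(-5, Function('K')(-5)), 0)) = Mul(-68, Pow(Add(Pow(0, 2), Pow(0, 2)), Rational(1, 2))) = Mul(-68, Pow(Add(0, 0), Rational(1, 2))) = Mul(-68, Pow(0, Rational(1, 2))) = Mul(-68, 0) = 0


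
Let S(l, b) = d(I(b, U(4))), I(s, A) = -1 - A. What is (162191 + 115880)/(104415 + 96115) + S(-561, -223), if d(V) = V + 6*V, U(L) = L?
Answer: -6740479/200530 ≈ -33.613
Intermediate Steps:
d(V) = 7*V
S(l, b) = -35 (S(l, b) = 7*(-1 - 1*4) = 7*(-1 - 4) = 7*(-5) = -35)
(162191 + 115880)/(104415 + 96115) + S(-561, -223) = (162191 + 115880)/(104415 + 96115) - 35 = 278071/200530 - 35 = -6740479/200530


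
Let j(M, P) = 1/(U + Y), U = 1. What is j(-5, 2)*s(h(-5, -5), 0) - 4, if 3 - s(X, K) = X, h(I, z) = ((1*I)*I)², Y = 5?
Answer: -323/3 ≈ -107.67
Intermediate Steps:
h(I, z) = I⁴ (h(I, z) = (I*I)² = (I²)² = I⁴)
s(X, K) = 3 - X
j(M, P) = ⅙ (j(M, P) = 1/(1 + 5) = 1/6 = ⅙)
j(-5, 2)*s(h(-5, -5), 0) - 4 = (3 - 1*(-5)⁴)/6 - 4 = (3 - 1*625)/6 - 4 = (3 - 625)/6 - 4 = (⅙)*(-622) - 4 = -311/3 - 4 = -323/3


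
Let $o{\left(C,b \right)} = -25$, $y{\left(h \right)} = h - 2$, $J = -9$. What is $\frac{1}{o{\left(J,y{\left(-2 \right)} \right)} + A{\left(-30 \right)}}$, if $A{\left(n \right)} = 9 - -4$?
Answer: $- \frac{1}{12} \approx -0.083333$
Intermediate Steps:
$y{\left(h \right)} = -2 + h$
$A{\left(n \right)} = 13$ ($A{\left(n \right)} = 9 + 4 = 13$)
$\frac{1}{o{\left(J,y{\left(-2 \right)} \right)} + A{\left(-30 \right)}} = \frac{1}{-25 + 13} = \frac{1}{-12} = - \frac{1}{12}$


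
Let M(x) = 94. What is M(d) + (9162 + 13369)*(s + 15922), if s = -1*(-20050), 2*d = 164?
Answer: 810485226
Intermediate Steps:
d = 82 (d = (½)*164 = 82)
s = 20050
M(d) + (9162 + 13369)*(s + 15922) = 94 + (9162 + 13369)*(20050 + 15922) = 94 + 22531*35972 = 94 + 810485132 = 810485226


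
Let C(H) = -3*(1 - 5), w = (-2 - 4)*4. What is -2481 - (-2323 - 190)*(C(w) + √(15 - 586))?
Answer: 27675 + 2513*I*√571 ≈ 27675.0 + 60050.0*I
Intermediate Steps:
w = -24 (w = -6*4 = -24)
C(H) = 12 (C(H) = -3*(-4) = 12)
-2481 - (-2323 - 190)*(C(w) + √(15 - 586)) = -2481 - (-2323 - 190)*(12 + √(15 - 586)) = -2481 - (-2513)*(12 + √(-571)) = -2481 - (-2513)*(12 + I*√571) = -2481 - (-30156 - 2513*I*√571) = -2481 + (30156 + 2513*I*√571) = 27675 + 2513*I*√571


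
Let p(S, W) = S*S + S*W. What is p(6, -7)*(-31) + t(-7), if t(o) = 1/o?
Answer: 1301/7 ≈ 185.86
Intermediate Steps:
t(o) = 1/o
p(S, W) = S² + S*W
p(6, -7)*(-31) + t(-7) = (6*(6 - 7))*(-31) + 1/(-7) = (6*(-1))*(-31) - ⅐ = -6*(-31) - ⅐ = 186 - ⅐ = 1301/7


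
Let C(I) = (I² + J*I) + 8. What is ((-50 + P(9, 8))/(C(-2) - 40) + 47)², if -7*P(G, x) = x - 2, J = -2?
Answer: 4255969/1764 ≈ 2412.7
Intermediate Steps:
P(G, x) = 2/7 - x/7 (P(G, x) = -(x - 2)/7 = -(-2 + x)/7 = 2/7 - x/7)
C(I) = 8 + I² - 2*I (C(I) = (I² - 2*I) + 8 = 8 + I² - 2*I)
((-50 + P(9, 8))/(C(-2) - 40) + 47)² = ((-50 + (2/7 - ⅐*8))/((8 + (-2)² - 2*(-2)) - 40) + 47)² = ((-50 + (2/7 - 8/7))/((8 + 4 + 4) - 40) + 47)² = ((-50 - 6/7)/(16 - 40) + 47)² = (-356/7/(-24) + 47)² = (-356/7*(-1/24) + 47)² = (89/42 + 47)² = (2063/42)² = 4255969/1764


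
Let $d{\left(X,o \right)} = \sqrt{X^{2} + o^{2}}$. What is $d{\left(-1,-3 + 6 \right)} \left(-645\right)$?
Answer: $- 645 \sqrt{10} \approx -2039.7$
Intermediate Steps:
$d{\left(-1,-3 + 6 \right)} \left(-645\right) = \sqrt{\left(-1\right)^{2} + \left(-3 + 6\right)^{2}} \left(-645\right) = \sqrt{1 + 3^{2}} \left(-645\right) = \sqrt{1 + 9} \left(-645\right) = \sqrt{10} \left(-645\right) = - 645 \sqrt{10}$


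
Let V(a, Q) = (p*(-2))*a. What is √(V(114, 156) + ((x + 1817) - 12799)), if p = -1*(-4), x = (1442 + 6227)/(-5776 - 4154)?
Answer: I*√1172882833770/9930 ≈ 109.06*I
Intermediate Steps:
x = -7669/9930 (x = 7669/(-9930) = 7669*(-1/9930) = -7669/9930 ≈ -0.77231)
p = 4
V(a, Q) = -8*a (V(a, Q) = (4*(-2))*a = -8*a)
√(V(114, 156) + ((x + 1817) - 12799)) = √(-8*114 + ((-7669/9930 + 1817) - 12799)) = √(-912 + (18035141/9930 - 12799)) = √(-912 - 109058929/9930) = √(-118115089/9930) = I*√1172882833770/9930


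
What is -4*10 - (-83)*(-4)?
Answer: -372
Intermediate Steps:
-4*10 - (-83)*(-4) = -40 - 1*332 = -40 - 332 = -372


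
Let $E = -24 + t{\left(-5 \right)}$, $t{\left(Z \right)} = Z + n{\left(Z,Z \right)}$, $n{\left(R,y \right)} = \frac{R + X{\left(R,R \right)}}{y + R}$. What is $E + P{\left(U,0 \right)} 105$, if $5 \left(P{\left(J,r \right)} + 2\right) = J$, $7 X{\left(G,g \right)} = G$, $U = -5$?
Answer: $- \frac{2404}{7} \approx -343.43$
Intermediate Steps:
$X{\left(G,g \right)} = \frac{G}{7}$
$n{\left(R,y \right)} = \frac{8 R}{7 \left(R + y\right)}$ ($n{\left(R,y \right)} = \frac{R + \frac{R}{7}}{y + R} = \frac{\frac{8}{7} R}{R + y} = \frac{8 R}{7 \left(R + y\right)}$)
$t{\left(Z \right)} = \frac{4}{7} + Z$ ($t{\left(Z \right)} = Z + \frac{8 Z}{7 \left(Z + Z\right)} = Z + \frac{8 Z}{7 \cdot 2 Z} = Z + \frac{8 Z \frac{1}{2 Z}}{7} = Z + \frac{4}{7} = \frac{4}{7} + Z$)
$P{\left(J,r \right)} = -2 + \frac{J}{5}$
$E = - \frac{199}{7}$ ($E = -24 + \left(\frac{4}{7} - 5\right) = -24 - \frac{31}{7} = - \frac{199}{7} \approx -28.429$)
$E + P{\left(U,0 \right)} 105 = - \frac{199}{7} + \left(-2 + \frac{1}{5} \left(-5\right)\right) 105 = - \frac{199}{7} + \left(-2 - 1\right) 105 = - \frac{199}{7} - 315 = - \frac{2404}{7}$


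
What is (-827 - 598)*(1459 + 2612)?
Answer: -5801175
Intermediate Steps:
(-827 - 598)*(1459 + 2612) = -1425*4071 = -5801175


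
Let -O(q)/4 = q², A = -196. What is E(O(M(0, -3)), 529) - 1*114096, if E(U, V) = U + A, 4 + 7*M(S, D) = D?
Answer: -114296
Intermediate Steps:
M(S, D) = -4/7 + D/7
O(q) = -4*q²
E(U, V) = -196 + U (E(U, V) = U - 196 = -196 + U)
E(O(M(0, -3)), 529) - 1*114096 = (-196 - 4*(-4/7 + (⅐)*(-3))²) - 1*114096 = (-196 - 4*(-4/7 - 3/7)²) - 114096 = (-196 - 4*(-1)²) - 114096 = (-196 - 4*1) - 114096 = (-196 - 4) - 114096 = -200 - 114096 = -114296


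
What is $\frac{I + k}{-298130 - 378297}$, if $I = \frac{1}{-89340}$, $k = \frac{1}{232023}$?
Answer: $\frac{47561}{4673870397829380} \approx 1.0176 \cdot 10^{-11}$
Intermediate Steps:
$k = \frac{1}{232023} \approx 4.3099 \cdot 10^{-6}$
$I = - \frac{1}{89340} \approx -1.1193 \cdot 10^{-5}$
$\frac{I + k}{-298130 - 378297} = \frac{- \frac{1}{89340} + \frac{1}{232023}}{-298130 - 378297} = - \frac{47561}{6909644940 \left(-676427\right)} = \left(- \frac{47561}{6909644940}\right) \left(- \frac{1}{676427}\right) = \frac{47561}{4673870397829380}$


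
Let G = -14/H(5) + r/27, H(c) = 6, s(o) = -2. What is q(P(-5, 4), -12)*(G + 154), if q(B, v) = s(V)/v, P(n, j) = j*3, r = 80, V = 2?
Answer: 4175/162 ≈ 25.772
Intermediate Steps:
P(n, j) = 3*j
q(B, v) = -2/v
G = 17/27 (G = -14/6 + 80/27 = -14*⅙ + 80*(1/27) = -7/3 + 80/27 = 17/27 ≈ 0.62963)
q(P(-5, 4), -12)*(G + 154) = (-2/(-12))*(17/27 + 154) = -2*(-1/12)*(4175/27) = (⅙)*(4175/27) = 4175/162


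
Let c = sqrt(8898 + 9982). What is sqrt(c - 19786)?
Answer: sqrt(-19786 + 8*sqrt(295)) ≈ 140.17*I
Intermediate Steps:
c = 8*sqrt(295) (c = sqrt(18880) = 8*sqrt(295) ≈ 137.40)
sqrt(c - 19786) = sqrt(8*sqrt(295) - 19786) = sqrt(-19786 + 8*sqrt(295))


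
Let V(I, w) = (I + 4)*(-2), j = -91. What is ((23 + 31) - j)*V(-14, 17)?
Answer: 2900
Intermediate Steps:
V(I, w) = -8 - 2*I (V(I, w) = (4 + I)*(-2) = -8 - 2*I)
((23 + 31) - j)*V(-14, 17) = ((23 + 31) - 1*(-91))*(-8 - 2*(-14)) = (54 + 91)*(-8 + 28) = 145*20 = 2900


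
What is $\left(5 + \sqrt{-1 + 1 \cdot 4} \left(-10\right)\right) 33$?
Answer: $165 - 330 \sqrt{3} \approx -406.58$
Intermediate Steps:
$\left(5 + \sqrt{-1 + 1 \cdot 4} \left(-10\right)\right) 33 = \left(5 + \sqrt{-1 + 4} \left(-10\right)\right) 33 = \left(5 + \sqrt{3} \left(-10\right)\right) 33 = \left(5 - 10 \sqrt{3}\right) 33 = 165 - 330 \sqrt{3}$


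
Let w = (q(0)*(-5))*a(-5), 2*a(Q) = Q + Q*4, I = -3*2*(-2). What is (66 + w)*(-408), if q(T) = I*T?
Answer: -26928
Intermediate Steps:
I = 12 (I = -6*(-2) = 12)
a(Q) = 5*Q/2 (a(Q) = (Q + Q*4)/2 = (Q + 4*Q)/2 = (5*Q)/2 = 5*Q/2)
q(T) = 12*T
w = 0 (w = ((12*0)*(-5))*((5/2)*(-5)) = (0*(-5))*(-25/2) = 0*(-25/2) = 0)
(66 + w)*(-408) = (66 + 0)*(-408) = 66*(-408) = -26928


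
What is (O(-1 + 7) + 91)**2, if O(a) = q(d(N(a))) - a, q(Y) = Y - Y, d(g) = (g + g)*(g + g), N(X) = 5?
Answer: 7225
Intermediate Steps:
d(g) = 4*g**2 (d(g) = (2*g)*(2*g) = 4*g**2)
q(Y) = 0
O(a) = -a (O(a) = 0 - a = -a)
(O(-1 + 7) + 91)**2 = (-(-1 + 7) + 91)**2 = (-1*6 + 91)**2 = (-6 + 91)**2 = 85**2 = 7225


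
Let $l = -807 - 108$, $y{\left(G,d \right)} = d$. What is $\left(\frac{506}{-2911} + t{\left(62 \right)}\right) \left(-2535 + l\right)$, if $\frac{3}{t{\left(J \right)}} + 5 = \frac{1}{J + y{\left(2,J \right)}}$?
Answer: $\frac{4816565700}{1801909} \approx 2673.0$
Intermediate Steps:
$t{\left(J \right)} = \frac{3}{-5 + \frac{1}{2 J}}$ ($t{\left(J \right)} = \frac{3}{-5 + \frac{1}{J + J}} = \frac{3}{-5 + \frac{1}{2 J}}$)
$l = -915$ ($l = -807 - 108 = -915$)
$\left(\frac{506}{-2911} + t{\left(62 \right)}\right) \left(-2535 + l\right) = \left(\frac{506}{-2911} - \frac{372}{-1 + 10 \cdot 62}\right) \left(-2535 - 915\right) = \left(506 \left(- \frac{1}{2911}\right) - \frac{372}{-1 + 620}\right) \left(-3450\right) = \left(- \frac{506}{2911} - \frac{372}{619}\right) \left(-3450\right) = \left(- \frac{1396106}{1801909}\right) \left(-3450\right) = \frac{4816565700}{1801909}$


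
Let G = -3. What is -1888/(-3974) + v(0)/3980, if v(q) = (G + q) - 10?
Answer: 3731289/7908260 ≈ 0.47182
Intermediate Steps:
v(q) = -13 + q (v(q) = (-3 + q) - 10 = -13 + q)
-1888/(-3974) + v(0)/3980 = -1888/(-3974) + (-13 + 0)/3980 = -1888*(-1/3974) - 13*1/3980 = 944/1987 - 13/3980 = 3731289/7908260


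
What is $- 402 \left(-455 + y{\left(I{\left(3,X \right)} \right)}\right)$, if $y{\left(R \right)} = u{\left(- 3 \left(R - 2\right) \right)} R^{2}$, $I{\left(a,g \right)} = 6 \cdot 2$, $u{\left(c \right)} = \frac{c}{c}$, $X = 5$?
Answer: $125022$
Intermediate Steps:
$u{\left(c \right)} = 1$
$I{\left(a,g \right)} = 12$
$y{\left(R \right)} = R^{2}$ ($y{\left(R \right)} = 1 R^{2} = R^{2}$)
$- 402 \left(-455 + y{\left(I{\left(3,X \right)} \right)}\right) = - 402 \left(-455 + 12^{2}\right) = - 402 \left(-455 + 144\right) = \left(-402\right) \left(-311\right) = 125022$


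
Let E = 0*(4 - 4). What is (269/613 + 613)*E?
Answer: 0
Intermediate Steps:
E = 0 (E = 0*0 = 0)
(269/613 + 613)*E = (269/613 + 613)*0 = (376038/613)*0 = 0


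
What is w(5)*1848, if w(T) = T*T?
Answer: 46200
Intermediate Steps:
w(T) = T**2
w(5)*1848 = 5**2*1848 = 25*1848 = 46200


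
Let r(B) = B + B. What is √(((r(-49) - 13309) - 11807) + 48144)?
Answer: √22930 ≈ 151.43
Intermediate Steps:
r(B) = 2*B
√(((r(-49) - 13309) - 11807) + 48144) = √(((2*(-49) - 13309) - 11807) + 48144) = √(((-98 - 13309) - 11807) + 48144) = √((-13407 - 11807) + 48144) = √(-25214 + 48144) = √22930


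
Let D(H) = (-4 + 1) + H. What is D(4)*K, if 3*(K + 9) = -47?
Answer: -74/3 ≈ -24.667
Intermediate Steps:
K = -74/3 (K = -9 + (⅓)*(-47) = -9 - 47/3 = -74/3 ≈ -24.667)
D(H) = -3 + H
D(4)*K = (-3 + 4)*(-74/3) = 1*(-74/3) = -74/3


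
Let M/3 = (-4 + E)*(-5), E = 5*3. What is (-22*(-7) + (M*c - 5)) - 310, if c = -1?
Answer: 4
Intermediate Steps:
E = 15
M = -165 (M = 3*((-4 + 15)*(-5)) = 3*(11*(-5)) = 3*(-55) = -165)
(-22*(-7) + (M*c - 5)) - 310 = (-22*(-7) + (-165*(-1) - 5)) - 310 = (154 + (165 - 5)) - 310 = (154 + 160) - 310 = 314 - 310 = 4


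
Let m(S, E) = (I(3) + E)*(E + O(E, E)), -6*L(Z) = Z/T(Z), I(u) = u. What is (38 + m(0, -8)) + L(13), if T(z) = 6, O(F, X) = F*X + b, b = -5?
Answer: -7825/36 ≈ -217.36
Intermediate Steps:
O(F, X) = -5 + F*X (O(F, X) = F*X - 5 = -5 + F*X)
L(Z) = -Z/36 (L(Z) = -Z/(6*6) = -Z/36)
m(S, E) = (3 + E)*(-5 + E + E²) (m(S, E) = (3 + E)*(E + (-5 + E*E)) = (3 + E)*(E + (-5 + E²)) = (3 + E)*(-5 + E + E²))
(38 + m(0, -8)) + L(13) = (38 + (-15 + (-8)³ - 2*(-8) + 4*(-8)²)) - 1/36*13 = (38 + (-15 - 512 + 16 + 4*64)) - 13/36 = (38 + (-15 - 512 + 16 + 256)) - 13/36 = (38 - 255) - 13/36 = -217 - 13/36 = -7825/36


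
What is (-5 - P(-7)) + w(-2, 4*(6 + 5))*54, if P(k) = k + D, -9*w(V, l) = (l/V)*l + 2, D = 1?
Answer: 5797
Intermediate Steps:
w(V, l) = -2/9 - l**2/(9*V) (w(V, l) = -((l/V)*l + 2)/9 = -(l**2/V + 2)/9 = -(2 + l**2/V)/9 = -2/9 - l**2/(9*V))
P(k) = 1 + k (P(k) = k + 1 = 1 + k)
(-5 - P(-7)) + w(-2, 4*(6 + 5))*54 = (-5 - (1 - 7)) + ((1/9)*(-(4*(6 + 5))**2 - 2*(-2))/(-2))*54 = (-5 - 1*(-6)) + ((1/9)*(-1/2)*(-(4*11)**2 + 4))*54 = (-5 + 6) + ((1/9)*(-1/2)*(-1*44**2 + 4))*54 = 1 + ((1/9)*(-1/2)*(-1*1936 + 4))*54 = 1 + ((1/9)*(-1/2)*(-1936 + 4))*54 = 1 + ((1/9)*(-1/2)*(-1932))*54 = 1 + (322/3)*54 = 1 + 5796 = 5797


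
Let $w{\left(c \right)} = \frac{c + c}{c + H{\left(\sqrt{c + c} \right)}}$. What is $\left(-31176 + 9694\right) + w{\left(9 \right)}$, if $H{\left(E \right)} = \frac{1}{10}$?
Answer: $- \frac{1954682}{91} \approx -21480.0$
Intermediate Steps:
$H{\left(E \right)} = \frac{1}{10}$
$w{\left(c \right)} = \frac{2 c}{\frac{1}{10} + c}$ ($w{\left(c \right)} = \frac{c + c}{c + \frac{1}{10}} = \frac{2 c}{\frac{1}{10} + c}$)
$\left(-31176 + 9694\right) + w{\left(9 \right)} = \left(-31176 + 9694\right) + 20 \cdot 9 \frac{1}{1 + 10 \cdot 9} = -21482 + 20 \cdot 9 \frac{1}{1 + 90} = -21482 + 20 \cdot 9 \cdot \frac{1}{91} = -21482 + \frac{180}{91} = - \frac{1954682}{91}$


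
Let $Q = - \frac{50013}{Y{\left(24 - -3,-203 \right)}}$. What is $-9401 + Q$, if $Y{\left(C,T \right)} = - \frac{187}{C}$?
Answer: $- \frac{407636}{187} \approx -2179.9$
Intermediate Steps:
$Q = \frac{1350351}{187}$ ($Q = - \frac{50013}{\left(-187\right) \frac{1}{24 - -3}} = - \frac{50013}{\left(-187\right) \frac{1}{24 + 3}} = - \frac{50013}{\left(-187\right) \frac{1}{27}} = - \frac{50013}{- \frac{187}{27}} = \left(-50013\right) \left(- \frac{27}{187}\right) = \frac{1350351}{187} \approx 7221.1$)
$-9401 + Q = -9401 + \frac{1350351}{187} = - \frac{407636}{187}$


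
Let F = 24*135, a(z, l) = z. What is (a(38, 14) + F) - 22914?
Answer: -19636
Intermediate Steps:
F = 3240
(a(38, 14) + F) - 22914 = (38 + 3240) - 22914 = 3278 - 22914 = -19636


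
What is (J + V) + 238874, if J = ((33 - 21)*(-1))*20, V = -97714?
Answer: 140920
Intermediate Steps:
J = -240 (J = (12*(-1))*20 = -12*20 = -240)
(J + V) + 238874 = (-240 - 97714) + 238874 = -97954 + 238874 = 140920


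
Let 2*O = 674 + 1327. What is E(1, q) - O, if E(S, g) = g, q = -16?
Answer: -2033/2 ≈ -1016.5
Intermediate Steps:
O = 2001/2 (O = (674 + 1327)/2 = (½)*2001 = 2001/2 ≈ 1000.5)
E(1, q) - O = -16 - 1*2001/2 = -16 - 2001/2 = -2033/2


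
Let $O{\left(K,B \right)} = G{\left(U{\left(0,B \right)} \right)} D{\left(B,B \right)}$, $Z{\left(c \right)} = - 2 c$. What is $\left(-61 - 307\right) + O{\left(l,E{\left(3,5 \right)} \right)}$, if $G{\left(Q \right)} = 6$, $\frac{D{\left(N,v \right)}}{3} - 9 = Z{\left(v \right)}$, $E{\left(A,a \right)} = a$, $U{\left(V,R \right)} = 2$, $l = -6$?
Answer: $-386$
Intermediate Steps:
$D{\left(N,v \right)} = 27 - 6 v$ ($D{\left(N,v \right)} = 27 + 3 \left(- 2 v\right) = 27 - 6 v$)
$O{\left(K,B \right)} = 162 - 36 B$ ($O{\left(K,B \right)} = 6 \left(27 - 6 B\right) = 162 - 36 B$)
$\left(-61 - 307\right) + O{\left(l,E{\left(3,5 \right)} \right)} = \left(-61 - 307\right) + \left(162 - 180\right) = -368 + \left(162 - 180\right) = -368 - 18 = -386$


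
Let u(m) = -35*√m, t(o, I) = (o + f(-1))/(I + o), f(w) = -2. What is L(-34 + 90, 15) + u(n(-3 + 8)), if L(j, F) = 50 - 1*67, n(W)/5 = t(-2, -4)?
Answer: -17 - 35*√30/3 ≈ -80.901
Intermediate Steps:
t(o, I) = (-2 + o)/(I + o) (t(o, I) = (o - 2)/(I + o) = (-2 + o)/(I + o))
n(W) = 10/3 (n(W) = 5*((-2 - 2)/(-4 - 2)) = 5*(-4/(-6)) = 5*(-⅙*(-4)) = 5*(⅔) = 10/3)
L(j, F) = -17 (L(j, F) = 50 - 67 = -17)
L(-34 + 90, 15) + u(n(-3 + 8)) = -17 - 35*√30/3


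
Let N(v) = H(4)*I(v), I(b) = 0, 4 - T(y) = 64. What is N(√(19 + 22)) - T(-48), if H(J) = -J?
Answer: 60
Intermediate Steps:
T(y) = -60 (T(y) = 4 - 1*64 = 4 - 64 = -60)
N(v) = 0 (N(v) = -1*4*0 = -4*0 = 0)
N(√(19 + 22)) - T(-48) = 0 - 1*(-60) = 0 + 60 = 60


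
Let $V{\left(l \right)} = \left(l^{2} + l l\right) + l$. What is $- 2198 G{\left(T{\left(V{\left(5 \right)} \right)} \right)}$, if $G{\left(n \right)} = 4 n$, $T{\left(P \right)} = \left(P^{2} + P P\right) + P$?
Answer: $-53675160$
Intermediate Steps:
$V{\left(l \right)} = l + 2 l^{2}$ ($V{\left(l \right)} = \left(l^{2} + l^{2}\right) + l = 2 l^{2} + l = l + 2 l^{2}$)
$T{\left(P \right)} = P + 2 P^{2}$ ($T{\left(P \right)} = \left(P^{2} + P^{2}\right) + P = 2 P^{2} + P = P + 2 P^{2}$)
$- 2198 G{\left(T{\left(V{\left(5 \right)} \right)} \right)} = - 2198 \cdot 4 \cdot 5 \left(1 + 2 \cdot 5\right) \left(1 + 2 \cdot 5 \left(1 + 2 \cdot 5\right)\right) = - 2198 \cdot 4 \cdot 5 \left(1 + 10\right) \left(1 + 2 \cdot 5 \left(1 + 10\right)\right) = - 2198 \cdot 4 \cdot 5 \cdot 11 \left(1 + 2 \cdot 5 \cdot 11\right) = - 2198 \cdot 4 \cdot 55 \left(1 + 2 \cdot 55\right) = - 2198 \cdot 4 \cdot 55 \left(1 + 110\right) = - 2198 \cdot 4 \cdot 55 \cdot 111 = - 2198 \cdot 4 \cdot 6105 = \left(-2198\right) 24420 = -53675160$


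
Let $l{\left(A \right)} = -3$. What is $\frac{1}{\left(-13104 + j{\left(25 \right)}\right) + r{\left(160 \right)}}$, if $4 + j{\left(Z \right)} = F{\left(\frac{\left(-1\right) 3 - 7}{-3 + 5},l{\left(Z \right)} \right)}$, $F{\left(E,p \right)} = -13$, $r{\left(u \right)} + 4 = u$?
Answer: $- \frac{1}{12965} \approx -7.7131 \cdot 10^{-5}$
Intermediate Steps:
$r{\left(u \right)} = -4 + u$
$j{\left(Z \right)} = -17$ ($j{\left(Z \right)} = -4 - 13 = -17$)
$\frac{1}{\left(-13104 + j{\left(25 \right)}\right) + r{\left(160 \right)}} = \frac{1}{\left(-13104 - 17\right) + \left(-4 + 160\right)} = \frac{1}{-13121 + 156} = \frac{1}{-12965} = - \frac{1}{12965}$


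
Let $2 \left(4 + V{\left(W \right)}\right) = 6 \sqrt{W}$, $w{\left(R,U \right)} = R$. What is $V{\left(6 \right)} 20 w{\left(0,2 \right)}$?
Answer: $0$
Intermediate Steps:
$V{\left(W \right)} = -4 + 3 \sqrt{W}$ ($V{\left(W \right)} = -4 + \frac{6 \sqrt{W}}{2} = -4 + 3 \sqrt{W}$)
$V{\left(6 \right)} 20 w{\left(0,2 \right)} = \left(-4 + 3 \sqrt{6}\right) 20 \cdot 0 = \left(-80 + 60 \sqrt{6}\right) 0 = 0$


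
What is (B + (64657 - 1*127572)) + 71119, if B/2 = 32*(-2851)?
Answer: -174260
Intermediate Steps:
B = -182464 (B = 2*(32*(-2851)) = 2*(-91232) = -182464)
(B + (64657 - 1*127572)) + 71119 = (-182464 + (64657 - 1*127572)) + 71119 = (-182464 + (64657 - 127572)) + 71119 = (-182464 - 62915) + 71119 = -245379 + 71119 = -174260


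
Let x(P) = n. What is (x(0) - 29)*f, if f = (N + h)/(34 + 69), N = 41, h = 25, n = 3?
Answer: -1716/103 ≈ -16.660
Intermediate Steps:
x(P) = 3
f = 66/103 (f = (41 + 25)/(34 + 69) = 66/103 ≈ 0.64078)
(x(0) - 29)*f = (3 - 29)*(66/103) = -26*66/103 = -1716/103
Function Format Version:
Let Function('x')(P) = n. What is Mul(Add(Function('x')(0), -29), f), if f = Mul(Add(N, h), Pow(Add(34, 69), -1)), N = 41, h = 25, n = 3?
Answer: Rational(-1716, 103) ≈ -16.660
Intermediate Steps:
Function('x')(P) = 3
f = Rational(66, 103) (f = Mul(Add(41, 25), Pow(Add(34, 69), -1)) = Mul(66, Pow(103, -1)) = Mul(66, Rational(1, 103)) = Rational(66, 103) ≈ 0.64078)
Mul(Add(Function('x')(0), -29), f) = Mul(Add(3, -29), Rational(66, 103)) = Mul(-26, Rational(66, 103)) = Rational(-1716, 103)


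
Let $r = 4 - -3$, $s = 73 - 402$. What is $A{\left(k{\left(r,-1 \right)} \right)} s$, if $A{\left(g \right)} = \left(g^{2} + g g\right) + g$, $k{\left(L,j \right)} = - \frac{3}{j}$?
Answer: $-6909$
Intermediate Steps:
$s = -329$
$r = 7$ ($r = 4 + 3 = 7$)
$A{\left(g \right)} = g + 2 g^{2}$ ($A{\left(g \right)} = \left(g^{2} + g^{2}\right) + g = 2 g^{2} + g = g + 2 g^{2}$)
$A{\left(k{\left(r,-1 \right)} \right)} s = - \frac{3}{-1} \left(1 + 2 \left(- \frac{3}{-1}\right)\right) \left(-329\right) = \left(-3\right) \left(-1\right) \left(1 + 2 \left(\left(-3\right) \left(-1\right)\right)\right) \left(-329\right) = 3 \left(1 + 2 \cdot 3\right) \left(-329\right) = 3 \left(1 + 6\right) \left(-329\right) = 3 \cdot 7 \left(-329\right) = 21 \left(-329\right) = -6909$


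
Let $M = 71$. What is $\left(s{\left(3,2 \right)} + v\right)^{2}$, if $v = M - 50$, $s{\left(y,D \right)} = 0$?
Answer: $441$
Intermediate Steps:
$v = 21$ ($v = 71 - 50 = 21$)
$\left(s{\left(3,2 \right)} + v\right)^{2} = \left(0 + 21\right)^{2} = 21^{2} = 441$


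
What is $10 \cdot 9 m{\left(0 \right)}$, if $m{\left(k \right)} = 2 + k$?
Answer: $180$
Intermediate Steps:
$10 \cdot 9 m{\left(0 \right)} = 10 \cdot 9 \left(2 + 0\right) = 90 \cdot 2 = 180$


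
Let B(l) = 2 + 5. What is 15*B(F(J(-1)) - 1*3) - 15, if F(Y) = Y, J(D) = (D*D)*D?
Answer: 90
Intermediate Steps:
J(D) = D**3 (J(D) = D**2*D = D**3)
B(l) = 7
15*B(F(J(-1)) - 1*3) - 15 = 15*7 - 15 = 105 - 15 = 90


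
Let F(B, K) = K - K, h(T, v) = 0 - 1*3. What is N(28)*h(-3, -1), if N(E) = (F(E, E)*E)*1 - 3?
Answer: 9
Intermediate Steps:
h(T, v) = -3 (h(T, v) = 0 - 3 = -3)
F(B, K) = 0
N(E) = -3 (N(E) = (0*E)*1 - 3 = 0*1 - 3 = 0 - 3 = -3)
N(28)*h(-3, -1) = -3*(-3) = 9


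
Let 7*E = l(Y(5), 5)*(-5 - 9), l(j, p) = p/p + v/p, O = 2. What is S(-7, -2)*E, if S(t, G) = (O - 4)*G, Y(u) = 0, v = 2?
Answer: -56/5 ≈ -11.200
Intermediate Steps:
l(j, p) = 1 + 2/p (l(j, p) = p/p + 2/p = 1 + 2/p)
E = -14/5 (E = (((2 + 5)/5)*(-5 - 9))/7 = (((⅕)*7)*(-14))/7 = ((7/5)*(-14))/7 = (⅐)*(-98/5) = -14/5 ≈ -2.8000)
S(t, G) = -2*G (S(t, G) = (2 - 4)*G = -2*G)
S(-7, -2)*E = -2*(-2)*(-14/5) = 4*(-14/5) = -56/5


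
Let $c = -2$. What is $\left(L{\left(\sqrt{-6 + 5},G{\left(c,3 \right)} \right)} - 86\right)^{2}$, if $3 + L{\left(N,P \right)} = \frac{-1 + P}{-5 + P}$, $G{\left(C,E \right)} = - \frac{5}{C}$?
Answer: $\frac{200704}{25} \approx 8028.2$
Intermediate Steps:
$L{\left(N,P \right)} = -3 + \frac{-1 + P}{-5 + P}$
$\left(L{\left(\sqrt{-6 + 5},G{\left(c,3 \right)} \right)} - 86\right)^{2} = \left(\frac{2 \left(7 - - \frac{5}{-2}\right)}{-5 - \frac{5}{-2}} - 86\right)^{2} = \left(\frac{2 \left(7 - \left(-5\right) \left(- \frac{1}{2}\right)\right)}{-5 - - \frac{5}{2}} - 86\right)^{2} = \left(\frac{2 \left(7 - \frac{5}{2}\right)}{-5 + \frac{5}{2}} - 86\right)^{2} = \left(\frac{2 \left(7 - \frac{5}{2}\right)}{- \frac{5}{2}} - 86\right)^{2} = \left(2 \left(- \frac{2}{5}\right) \frac{9}{2} - 86\right)^{2} = \left(- \frac{18}{5} - 86\right)^{2} = \left(- \frac{448}{5}\right)^{2} = \frac{200704}{25}$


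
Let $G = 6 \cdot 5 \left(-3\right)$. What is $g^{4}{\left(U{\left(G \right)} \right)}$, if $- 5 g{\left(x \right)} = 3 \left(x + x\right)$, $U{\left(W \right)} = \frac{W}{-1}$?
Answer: $136048896$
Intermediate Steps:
$G = -90$ ($G = 30 \left(-3\right) = -90$)
$U{\left(W \right)} = - W$ ($U{\left(W \right)} = W \left(-1\right) = - W$)
$g{\left(x \right)} = - \frac{6 x}{5}$ ($g{\left(x \right)} = - \frac{3 \left(x + x\right)}{5} = - \frac{3 \cdot 2 x}{5} = - \frac{6 x}{5}$)
$g^{4}{\left(U{\left(G \right)} \right)} = \left(- \frac{6 \left(\left(-1\right) \left(-90\right)\right)}{5}\right)^{4} = \left(\left(- \frac{6}{5}\right) 90\right)^{4} = \left(-108\right)^{4} = 136048896$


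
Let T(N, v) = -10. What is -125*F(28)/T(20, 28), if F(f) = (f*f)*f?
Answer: 274400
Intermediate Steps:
F(f) = f³ (F(f) = f²*f = f³)
-125*F(28)/T(20, 28) = -125*28³/(-10) = -2744000*(-1)/10 = -125*(-10976/5) = 274400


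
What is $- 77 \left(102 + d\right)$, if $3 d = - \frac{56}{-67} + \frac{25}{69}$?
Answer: $- \frac{109353629}{13869} \approx -7884.8$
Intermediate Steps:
$d = \frac{5539}{13869}$ ($d = \frac{- \frac{56}{-67} + \frac{25}{69}}{3} = \frac{\left(-56\right) \left(- \frac{1}{67}\right) + 25 \cdot \frac{1}{69}}{3} = \frac{\frac{56}{67} + \frac{25}{69}}{3} = \frac{1}{3} \cdot \frac{5539}{4623} = \frac{5539}{13869} \approx 0.39938$)
$- 77 \left(102 + d\right) = - 77 \left(102 + \frac{5539}{13869}\right) = \left(-77\right) \frac{1420177}{13869} = - \frac{109353629}{13869}$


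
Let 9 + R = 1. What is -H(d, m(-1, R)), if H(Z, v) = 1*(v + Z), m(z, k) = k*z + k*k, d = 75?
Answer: -147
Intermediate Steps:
R = -8 (R = -9 + 1 = -8)
m(z, k) = k² + k*z (m(z, k) = k*z + k² = k² + k*z)
H(Z, v) = Z + v (H(Z, v) = 1*(Z + v) = Z + v)
-H(d, m(-1, R)) = -(75 - 8*(-8 - 1)) = -(75 - 8*(-9)) = -(75 + 72) = -1*147 = -147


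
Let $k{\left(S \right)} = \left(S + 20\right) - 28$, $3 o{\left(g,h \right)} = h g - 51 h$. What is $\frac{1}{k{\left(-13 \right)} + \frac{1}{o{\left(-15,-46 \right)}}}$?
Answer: $- \frac{1012}{21251} \approx -0.047621$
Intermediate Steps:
$o{\left(g,h \right)} = - 17 h + \frac{g h}{3}$ ($o{\left(g,h \right)} = \frac{h g - 51 h}{3} = \frac{g h - 51 h}{3} = \frac{- 51 h + g h}{3} = - 17 h + \frac{g h}{3}$)
$k{\left(S \right)} = -8 + S$ ($k{\left(S \right)} = \left(20 + S\right) - 28 = -8 + S$)
$\frac{1}{k{\left(-13 \right)} + \frac{1}{o{\left(-15,-46 \right)}}} = \frac{1}{\left(-8 - 13\right) + \frac{1}{\frac{1}{3} \left(-46\right) \left(-51 - 15\right)}} = \frac{1}{-21 + \frac{1}{\frac{1}{3} \left(-46\right) \left(-66\right)}} = \frac{1}{-21 + \frac{1}{1012}} = \frac{1}{- \frac{21251}{1012}} = - \frac{1012}{21251}$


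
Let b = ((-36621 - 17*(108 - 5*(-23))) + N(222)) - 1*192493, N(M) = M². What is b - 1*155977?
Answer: -339598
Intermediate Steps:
b = -183621 (b = ((-36621 - 17*(108 - 5*(-23))) + 222²) - 1*192493 = ((-36621 - 17*(108 + 115)) + 49284) - 192493 = ((-36621 - 17*223) + 49284) - 192493 = ((-36621 - 3791) + 49284) - 192493 = (-40412 + 49284) - 192493 = 8872 - 192493 = -183621)
b - 1*155977 = -183621 - 1*155977 = -183621 - 155977 = -339598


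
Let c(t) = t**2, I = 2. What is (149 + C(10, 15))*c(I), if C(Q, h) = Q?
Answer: 636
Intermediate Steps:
(149 + C(10, 15))*c(I) = (149 + 10)*2**2 = 159*4 = 636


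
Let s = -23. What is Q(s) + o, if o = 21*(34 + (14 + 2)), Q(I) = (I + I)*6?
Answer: 774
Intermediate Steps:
Q(I) = 12*I (Q(I) = (2*I)*6 = 12*I)
o = 1050 (o = 21*(34 + 16) = 21*50 = 1050)
Q(s) + o = 12*(-23) + 1050 = -276 + 1050 = 774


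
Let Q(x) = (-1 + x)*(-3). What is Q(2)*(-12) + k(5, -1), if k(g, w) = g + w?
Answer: 40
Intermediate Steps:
Q(x) = 3 - 3*x
Q(2)*(-12) + k(5, -1) = (3 - 3*2)*(-12) + (5 - 1) = (3 - 6)*(-12) + 4 = -3*(-12) + 4 = 36 + 4 = 40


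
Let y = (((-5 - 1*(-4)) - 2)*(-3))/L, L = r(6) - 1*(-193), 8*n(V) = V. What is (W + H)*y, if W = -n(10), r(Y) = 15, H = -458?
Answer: -16533/832 ≈ -19.871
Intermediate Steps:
n(V) = V/8
W = -5/4 (W = -10/8 = -1*5/4 = -5/4 ≈ -1.2500)
L = 208 (L = 15 - 1*(-193) = 15 + 193 = 208)
y = 9/208 (y = (((-5 - 1*(-4)) - 2)*(-3))/208 = (((-5 + 4) - 2)*(-3))*(1/208) = ((-1 - 2)*(-3))*(1/208) = -3*(-3)*(1/208) = 9*(1/208) = 9/208 ≈ 0.043269)
(W + H)*y = (-5/4 - 458)*(9/208) = -1837/4*9/208 = -16533/832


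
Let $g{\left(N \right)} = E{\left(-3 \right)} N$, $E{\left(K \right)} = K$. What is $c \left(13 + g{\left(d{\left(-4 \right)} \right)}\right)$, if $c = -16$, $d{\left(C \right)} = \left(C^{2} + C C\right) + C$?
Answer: $1136$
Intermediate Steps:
$d{\left(C \right)} = C + 2 C^{2}$ ($d{\left(C \right)} = \left(C^{2} + C^{2}\right) + C = 2 C^{2} + C = C + 2 C^{2}$)
$g{\left(N \right)} = - 3 N$
$c \left(13 + g{\left(d{\left(-4 \right)} \right)}\right) = - 16 \left(13 - 3 \left(- 4 \left(1 + 2 \left(-4\right)\right)\right)\right) = - 16 \left(13 - 3 \left(- 4 \left(1 - 8\right)\right)\right) = - 16 \left(13 - 3 \left(\left(-4\right) \left(-7\right)\right)\right) = - 16 \left(13 - 84\right) = \left(-16\right) \left(-71\right) = 1136$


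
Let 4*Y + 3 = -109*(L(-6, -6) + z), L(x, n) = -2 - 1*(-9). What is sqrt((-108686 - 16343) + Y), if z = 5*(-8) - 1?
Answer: 3*I*sqrt(55157)/2 ≈ 352.28*I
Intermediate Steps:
L(x, n) = 7 (L(x, n) = -2 + 9 = 7)
z = -41 (z = -40 - 1 = -41)
Y = 3703/4 (Y = -3/4 + (-109*(7 - 41))/4 = -3/4 + (-109*(-34))/4 = -3/4 + (1/4)*3706 = -3/4 + 1853/2 = 3703/4 ≈ 925.75)
sqrt((-108686 - 16343) + Y) = sqrt((-108686 - 16343) + 3703/4) = sqrt(-125029 + 3703/4) = sqrt(-496413/4) = 3*I*sqrt(55157)/2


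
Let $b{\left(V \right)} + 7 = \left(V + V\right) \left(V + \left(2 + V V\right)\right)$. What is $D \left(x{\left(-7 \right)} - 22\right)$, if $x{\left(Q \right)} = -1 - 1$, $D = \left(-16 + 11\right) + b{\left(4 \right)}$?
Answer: $-3936$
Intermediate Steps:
$b{\left(V \right)} = -7 + 2 V \left(2 + V + V^{2}\right)$ ($b{\left(V \right)} = -7 + \left(V + V\right) \left(V + \left(2 + V V\right)\right) = -7 + 2 V \left(V + \left(2 + V^{2}\right)\right) = -7 + 2 V \left(2 + V + V^{2}\right)$)
$D = 164$ ($D = \left(-16 + 11\right) + \left(-7 + 2 \cdot 4^{2} + 2 \cdot 4^{3} + 4 \cdot 4\right) = -5 + \left(-7 + 2 \cdot 16 + 2 \cdot 64 + 16\right) = -5 + \left(-7 + 32 + 128 + 16\right) = -5 + 169 = 164$)
$x{\left(Q \right)} = -2$
$D \left(x{\left(-7 \right)} - 22\right) = 164 \left(-2 - 22\right) = 164 \left(-24\right) = -3936$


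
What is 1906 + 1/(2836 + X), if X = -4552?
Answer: 3270695/1716 ≈ 1906.0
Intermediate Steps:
1906 + 1/(2836 + X) = 1906 + 1/(2836 - 4552) = 1906 + 1/(-1716) = 1906 - 1/1716 = 3270695/1716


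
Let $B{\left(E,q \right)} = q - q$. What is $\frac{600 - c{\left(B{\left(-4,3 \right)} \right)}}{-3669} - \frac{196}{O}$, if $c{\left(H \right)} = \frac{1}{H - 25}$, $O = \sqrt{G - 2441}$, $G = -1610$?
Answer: $- \frac{15001}{91725} + \frac{196 i \sqrt{4051}}{4051} \approx -0.16354 + 3.0795 i$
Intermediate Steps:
$B{\left(E,q \right)} = 0$
$O = i \sqrt{4051}$ ($O = \sqrt{-1610 - 2441} = \sqrt{-4051} = i \sqrt{4051} \approx 63.647 i$)
$c{\left(H \right)} = \frac{1}{-25 + H}$
$\frac{600 - c{\left(B{\left(-4,3 \right)} \right)}}{-3669} - \frac{196}{O} = \frac{600 - \frac{1}{-25 + 0}}{-3669} - \frac{196}{i \sqrt{4051}} = \left(600 - \frac{1}{-25}\right) \left(- \frac{1}{3669}\right) - 196 \left(- \frac{i \sqrt{4051}}{4051}\right) = \left(600 - - \frac{1}{25}\right) \left(- \frac{1}{3669}\right) + \frac{196 i \sqrt{4051}}{4051} = \left(600 + \frac{1}{25}\right) \left(- \frac{1}{3669}\right) + \frac{196 i \sqrt{4051}}{4051} = \frac{15001}{25} \left(- \frac{1}{3669}\right) + \frac{196 i \sqrt{4051}}{4051} = - \frac{15001}{91725} + \frac{196 i \sqrt{4051}}{4051}$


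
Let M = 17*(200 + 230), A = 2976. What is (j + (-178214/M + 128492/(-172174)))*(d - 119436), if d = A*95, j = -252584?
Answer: -12978294402405013836/314647985 ≈ -4.1247e+10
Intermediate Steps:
M = 7310 (M = 17*430 = 7310)
d = 282720 (d = 2976*95 = 282720)
(j + (-178214/M + 128492/(-172174)))*(d - 119436) = (-252584 + (-178214/7310 + 128492/(-172174)))*(282720 - 119436) = (-252584 + (-178214*1/7310 + 128492*(-1/172174)))*163284 = (-252584 + (-89107/3655 - 64246/86087))*163284 = (-252584 - 7905773439/314647985)*163284 = -79482952416679/314647985*163284 = -12978294402405013836/314647985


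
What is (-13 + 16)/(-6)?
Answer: -½ ≈ -0.50000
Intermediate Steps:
(-13 + 16)/(-6) = 3*(-⅙) = -½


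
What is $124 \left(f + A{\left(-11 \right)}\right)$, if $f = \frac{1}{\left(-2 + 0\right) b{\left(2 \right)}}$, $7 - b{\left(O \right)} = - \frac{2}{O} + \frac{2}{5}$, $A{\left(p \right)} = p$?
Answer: $- \frac{26071}{19} \approx -1372.2$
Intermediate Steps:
$b{\left(O \right)} = \frac{33}{5} + \frac{2}{O}$ ($b{\left(O \right)} = 7 - \left(- \frac{2}{O} + \frac{2}{5}\right) = 7 - \left(\frac{2}{5} - \frac{2}{O}\right) = \frac{33}{5} + \frac{2}{O}$)
$f = - \frac{5}{76}$ ($f = \frac{1}{\left(-2 + 0\right) \left(\frac{33}{5} + \frac{2}{2}\right)} = \frac{1}{\left(-2\right) \left(\frac{33}{5} + 2 \cdot \frac{1}{2}\right)} = \frac{1}{\left(-2\right) \left(\frac{33}{5} + 1\right)} = \frac{1}{\left(-2\right) \frac{38}{5}} = \frac{1}{- \frac{76}{5}} = - \frac{5}{76} \approx -0.065789$)
$124 \left(f + A{\left(-11 \right)}\right) = 124 \left(- \frac{5}{76} - 11\right) = 124 \left(- \frac{841}{76}\right) = - \frac{26071}{19}$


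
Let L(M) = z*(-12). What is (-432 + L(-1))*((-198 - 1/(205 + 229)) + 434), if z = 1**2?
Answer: -22737906/217 ≈ -1.0478e+5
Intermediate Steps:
z = 1
L(M) = -12 (L(M) = 1*(-12) = -12)
(-432 + L(-1))*((-198 - 1/(205 + 229)) + 434) = (-432 - 12)*((-198 - 1/(205 + 229)) + 434) = -444*((-198 - 1/434) + 434) = -444*(-85933/434 + 434) = -444*102423/434 = -22737906/217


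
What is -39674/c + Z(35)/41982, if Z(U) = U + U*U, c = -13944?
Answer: 1689923/587748 ≈ 2.8753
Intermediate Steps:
Z(U) = U + U²
-39674/c + Z(35)/41982 = -39674/(-13944) + (35*(1 + 35))/41982 = -39674*(-1/13944) + (35*36)*(1/41982) = 239/84 + 1260*(1/41982) = 239/84 + 210/6997 = 1689923/587748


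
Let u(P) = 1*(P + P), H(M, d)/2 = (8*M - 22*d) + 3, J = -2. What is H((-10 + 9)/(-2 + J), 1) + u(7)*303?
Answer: 4208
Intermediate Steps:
H(M, d) = 6 - 44*d + 16*M (H(M, d) = 2*((8*M - 22*d) + 3) = 2*((-22*d + 8*M) + 3) = 2*(3 - 22*d + 8*M) = 6 - 44*d + 16*M)
u(P) = 2*P (u(P) = 1*(2*P) = 2*P)
H((-10 + 9)/(-2 + J), 1) + u(7)*303 = (6 - 44*1 + 16*((-10 + 9)/(-2 - 2))) + (2*7)*303 = (6 - 44 + 16*(-1/(-4))) + 14*303 = (6 - 44 + 16*(-1*(-¼))) + 4242 = (6 - 44 + 16*(¼)) + 4242 = (6 - 44 + 4) + 4242 = -34 + 4242 = 4208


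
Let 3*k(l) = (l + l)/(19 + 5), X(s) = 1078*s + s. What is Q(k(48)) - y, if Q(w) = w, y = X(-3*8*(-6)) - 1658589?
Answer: 4509643/3 ≈ 1.5032e+6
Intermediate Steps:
X(s) = 1079*s
k(l) = l/36 (k(l) = ((l + l)/(19 + 5))/3 = ((2*l)/24)/3 = ((2*l)*(1/24))/3 = (l/12)/3 = l/36)
y = -1503213 (y = 1079*(-3*8*(-6)) - 1658589 = 1079*(-24*(-6)) - 1658589 = 1079*144 - 1658589 = 155376 - 1658589 = -1503213)
Q(k(48)) - y = (1/36)*48 - 1*(-1503213) = 4/3 + 1503213 = 4509643/3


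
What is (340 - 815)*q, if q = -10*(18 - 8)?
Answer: 47500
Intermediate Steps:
q = -100 (q = -10*10 = -100)
(340 - 815)*q = (340 - 815)*(-100) = -475*(-100) = 47500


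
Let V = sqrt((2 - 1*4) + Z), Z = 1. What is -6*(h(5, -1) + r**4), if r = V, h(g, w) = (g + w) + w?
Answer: -24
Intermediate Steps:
h(g, w) = g + 2*w
V = I (V = sqrt((2 - 1*4) + 1) = sqrt((2 - 4) + 1) = sqrt(-2 + 1) = sqrt(-1) = I ≈ 1.0*I)
r = I ≈ 1.0*I
-6*(h(5, -1) + r**4) = -6*((5 + 2*(-1)) + I**4) = -6*((5 - 2) + 1) = -6*(3 + 1) = -6*4 = -24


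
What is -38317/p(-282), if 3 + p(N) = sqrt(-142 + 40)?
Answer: 38317/37 + 38317*I*sqrt(102)/111 ≈ 1035.6 + 3486.3*I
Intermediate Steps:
p(N) = -3 + I*sqrt(102) (p(N) = -3 + sqrt(-142 + 40) = -3 + sqrt(-102) = -3 + I*sqrt(102))
-38317/p(-282) = -38317/(-3 + I*sqrt(102))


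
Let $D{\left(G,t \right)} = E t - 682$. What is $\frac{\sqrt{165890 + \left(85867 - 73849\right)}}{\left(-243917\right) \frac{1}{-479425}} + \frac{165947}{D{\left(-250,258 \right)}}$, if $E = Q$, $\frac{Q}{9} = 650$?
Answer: $\frac{165947}{1508618} + \frac{958850 \sqrt{44477}}{243917} \approx 829.15$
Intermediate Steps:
$Q = 5850$ ($Q = 9 \cdot 650 = 5850$)
$E = 5850$
$D{\left(G,t \right)} = -682 + 5850 t$ ($D{\left(G,t \right)} = 5850 t - 682 = -682 + 5850 t$)
$\frac{\sqrt{165890 + \left(85867 - 73849\right)}}{\left(-243917\right) \frac{1}{-479425}} + \frac{165947}{D{\left(-250,258 \right)}} = \frac{\sqrt{165890 + \left(85867 - 73849\right)}}{\left(-243917\right) \frac{1}{-479425}} + \frac{165947}{-682 + 5850 \cdot 258} = \frac{\sqrt{165890 + \left(85867 - 73849\right)}}{\left(-243917\right) \left(- \frac{1}{479425}\right)} + \frac{165947}{-682 + 1509300} = \frac{\sqrt{165890 + 12018}}{\frac{243917}{479425}} + \frac{165947}{1508618} = \sqrt{177908} \cdot \frac{479425}{243917} + 165947 \cdot \frac{1}{1508618} = 2 \sqrt{44477} \cdot \frac{479425}{243917} + \frac{165947}{1508618} = \frac{958850 \sqrt{44477}}{243917} + \frac{165947}{1508618} = \frac{165947}{1508618} + \frac{958850 \sqrt{44477}}{243917}$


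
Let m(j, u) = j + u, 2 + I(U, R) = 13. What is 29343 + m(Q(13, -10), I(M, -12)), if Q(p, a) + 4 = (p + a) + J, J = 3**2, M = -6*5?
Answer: 29362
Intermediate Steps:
M = -30
I(U, R) = 11 (I(U, R) = -2 + 13 = 11)
J = 9
Q(p, a) = 5 + a + p (Q(p, a) = -4 + ((p + a) + 9) = -4 + ((a + p) + 9) = -4 + (9 + a + p) = 5 + a + p)
29343 + m(Q(13, -10), I(M, -12)) = 29343 + ((5 - 10 + 13) + 11) = 29343 + (8 + 11) = 29343 + 19 = 29362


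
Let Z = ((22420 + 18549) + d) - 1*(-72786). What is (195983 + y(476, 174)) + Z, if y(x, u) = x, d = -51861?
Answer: 258353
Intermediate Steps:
Z = 61894 (Z = ((22420 + 18549) - 51861) - 1*(-72786) = (40969 - 51861) + 72786 = -10892 + 72786 = 61894)
(195983 + y(476, 174)) + Z = (195983 + 476) + 61894 = 196459 + 61894 = 258353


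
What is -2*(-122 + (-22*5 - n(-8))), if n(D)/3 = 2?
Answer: 476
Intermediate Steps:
n(D) = 6 (n(D) = 3*2 = 6)
-2*(-122 + (-22*5 - n(-8))) = -2*(-122 + (-22*5 - 1*6)) = -2*(-122 + (-110 - 6)) = -2*(-122 - 116) = -2*(-238) = 476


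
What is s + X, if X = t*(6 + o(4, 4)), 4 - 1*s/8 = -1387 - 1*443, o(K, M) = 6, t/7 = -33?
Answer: 11900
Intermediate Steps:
t = -231 (t = 7*(-33) = -231)
s = 14672 (s = 32 - 8*(-1387 - 1*443) = 32 - 8*(-1387 - 443) = 32 - 8*(-1830) = 32 + 14640 = 14672)
X = -2772 (X = -231*(6 + 6) = -231*12 = -2772)
s + X = 14672 - 2772 = 11900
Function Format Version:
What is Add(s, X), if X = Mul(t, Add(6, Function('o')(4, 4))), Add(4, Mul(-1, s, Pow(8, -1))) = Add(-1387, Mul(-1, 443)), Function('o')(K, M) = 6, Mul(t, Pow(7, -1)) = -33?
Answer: 11900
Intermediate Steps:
t = -231 (t = Mul(7, -33) = -231)
s = 14672 (s = Add(32, Mul(-8, Add(-1387, Mul(-1, 443)))) = Add(32, Mul(-8, Add(-1387, -443))) = Add(32, Mul(-8, -1830)) = Add(32, 14640) = 14672)
X = -2772 (X = Mul(-231, Add(6, 6)) = Mul(-231, 12) = -2772)
Add(s, X) = Add(14672, -2772) = 11900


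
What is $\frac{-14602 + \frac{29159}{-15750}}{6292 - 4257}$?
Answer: $- \frac{230010659}{32051250} \approx -7.1763$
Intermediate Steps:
$\frac{-14602 + \frac{29159}{-15750}}{6292 - 4257} = \frac{-14602 + 29159 \left(- \frac{1}{15750}\right)}{2035} = \left(-14602 - \frac{29159}{15750}\right) \frac{1}{2035} = \left(- \frac{230010659}{15750}\right) \frac{1}{2035} = - \frac{230010659}{32051250}$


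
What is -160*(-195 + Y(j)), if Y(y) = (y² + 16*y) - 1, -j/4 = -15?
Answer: -698240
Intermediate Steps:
j = 60 (j = -4*(-15) = 60)
Y(y) = -1 + y² + 16*y
-160*(-195 + Y(j)) = -160*(-195 + (-1 + 60² + 16*60)) = -160*(-195 + (-1 + 3600 + 960)) = -160*(-195 + 4559) = -160*4364 = -698240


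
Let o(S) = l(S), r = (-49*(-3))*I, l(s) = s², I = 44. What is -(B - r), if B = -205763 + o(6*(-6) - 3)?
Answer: 210710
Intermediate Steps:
r = 6468 (r = -49*(-3)*44 = 147*44 = 6468)
o(S) = S²
B = -204242 (B = -205763 + (6*(-6) - 3)² = -205763 + (-36 - 3)² = -205763 + (-39)² = -205763 + 1521 = -204242)
-(B - r) = -(-204242 - 1*6468) = -(-204242 - 6468) = -1*(-210710) = 210710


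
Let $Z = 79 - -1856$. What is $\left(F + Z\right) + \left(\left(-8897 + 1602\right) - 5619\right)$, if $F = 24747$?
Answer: $13768$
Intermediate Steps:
$Z = 1935$ ($Z = 79 + 1856 = 1935$)
$\left(F + Z\right) + \left(\left(-8897 + 1602\right) - 5619\right) = \left(24747 + 1935\right) + \left(\left(-8897 + 1602\right) - 5619\right) = 26682 - 12914 = 13768$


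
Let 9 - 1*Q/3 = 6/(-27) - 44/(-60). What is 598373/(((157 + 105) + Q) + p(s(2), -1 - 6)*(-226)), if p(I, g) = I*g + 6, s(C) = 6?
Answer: 8975595/126352 ≈ 71.036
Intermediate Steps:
p(I, g) = 6 + I*g
Q = 382/15 (Q = 27 - 3*(6/(-27) - 44/(-60)) = 27 - 3*(6*(-1/27) - 44*(-1/60)) = 27 - 3*(-2/9 + 11/15) = 27 - 3*23/45 = 27 - 23/15 = 382/15 ≈ 25.467)
598373/(((157 + 105) + Q) + p(s(2), -1 - 6)*(-226)) = 598373/(((157 + 105) + 382/15) + (6 + 6*(-1 - 6))*(-226)) = 598373/((262 + 382/15) + (6 + 6*(-7))*(-226)) = 598373/(4312/15 + (6 - 42)*(-226)) = 598373/(4312/15 - 36*(-226)) = 598373/(4312/15 + 8136) = 598373/(126352/15) = 598373*(15/126352) = 8975595/126352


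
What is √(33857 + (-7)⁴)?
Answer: √36258 ≈ 190.42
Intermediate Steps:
√(33857 + (-7)⁴) = √(33857 + 2401) = √36258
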